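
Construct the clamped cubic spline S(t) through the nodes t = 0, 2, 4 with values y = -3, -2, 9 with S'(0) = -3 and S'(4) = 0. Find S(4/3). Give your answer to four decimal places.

Let m_i = S''(x_i). Step sizes h_i = 2, 2; slopes of the chords Δ_i = (y_(i+1) - y_i)/h_i = 1/2, 11/2.
  2·m_0 + 8·m_1 + 2·m_2 = 6(Δ_1 - Δ_0) = 30
Clamped end conditions give two more equations: 2h_0·m_0 + h_0·m_1 = 6(Δ_0 - S'(0)) = 21 and h_1·m_1 + 2h_1·m_2 = 6(S'(4) - Δ_1) = -33.
Solving the tridiagonal system: m_0 = 9/4, m_1 = 6, m_2 = -45/4.
On [0, 2], S(t) = -3 - 3·t + 9/8·t² + 5/16·t³.
With t = 4/3: S(4/3) = -115/27.

-4.2593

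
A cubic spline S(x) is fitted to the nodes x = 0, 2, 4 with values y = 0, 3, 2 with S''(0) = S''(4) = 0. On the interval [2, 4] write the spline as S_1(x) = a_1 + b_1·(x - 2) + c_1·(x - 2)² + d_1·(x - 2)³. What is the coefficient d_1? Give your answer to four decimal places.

With M_i denoting the second derivative at x_i, h_i = 2, 2, and Δ_i = (y_(i+1) − y_i)/h_i = 3/2, -1/2:
  2·M_0 + 8·M_1 + 2·M_2 = 6(Δ_1 - Δ_0) = -12
Natural end conditions: M_0 = M_2 = 0.
Solving: M_0 = 0, M_1 = -3/2, M_2 = 0.
On [2, 4], with S_1(x) = a_1 + b_1·(x - 2) + c_1·(x - 2)² + d_1·(x - 2)³: c_1 = M_1/2 = -3/4, d_1 = (M_2 - M_1)/(6h_1) = 1/8, b_1 = Δ_1 - h_1(2M_1 + M_2)/6 = 1/2.

0.1250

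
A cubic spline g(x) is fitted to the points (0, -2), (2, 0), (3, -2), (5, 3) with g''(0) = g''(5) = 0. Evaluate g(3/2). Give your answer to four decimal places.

0.3438

Write m_i for g''(x_i). With h_i = 2, 1, 2 and divided differences Δ_i = 1, -2, 5/2, the continuity of g' gives the tridiagonal system
  2·m_0 + 6·m_1 + 1·m_2 = 6(Δ_1 - Δ_0) = -18
  1·m_1 + 6·m_2 + 2·m_3 = 6(Δ_2 - Δ_1) = 27
Natural end conditions: m_0 = m_3 = 0.
Solving the tridiagonal system: m_0 = 0, m_1 = -27/7, m_2 = 36/7, m_3 = 0.
On [0, 2], g(x) = -2 + 16/7·x + 0·x² - 9/28·x³.
With x = 3/2: g(3/2) = 11/32.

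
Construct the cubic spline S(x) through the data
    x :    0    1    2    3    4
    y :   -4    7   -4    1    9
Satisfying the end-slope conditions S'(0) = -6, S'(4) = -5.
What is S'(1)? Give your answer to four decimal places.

Write M_i for S''(x_i). With h_i = 1, 1, 1, 1 and divided differences Δ_i = 11, -11, 5, 8, the continuity of S' gives the tridiagonal system
  1·M_0 + 4·M_1 + 1·M_2 = 6(Δ_1 - Δ_0) = -132
  1·M_1 + 4·M_2 + 1·M_3 = 6(Δ_2 - Δ_1) = 96
  1·M_2 + 4·M_3 + 1·M_4 = 6(Δ_3 - Δ_2) = 18
Clamped end conditions give two more equations: 2h_0·M_0 + h_0·M_1 = 6(Δ_0 - S'(0)) = 102 and h_3·M_3 + 2h_3·M_4 = 6(S'(4) - Δ_3) = -78.
Hence M_0 = 1157/14, M_1 = -443/7, M_2 = 77/2, M_3 = 37/7, M_4 = -583/14.
On [1, 2], S'(x) = b_1 + 2c_1·(x - 1) + 3d_1·(x - 1)² with b_1 = Δ_1 - h_1(2M_1 + M_2)/6 = 103/28, c_1 = M_1/2 = -443/14, d_1 = (M_2 - M_1)/(6h_1) = 475/28. So S'(1) = 103/28.

3.6786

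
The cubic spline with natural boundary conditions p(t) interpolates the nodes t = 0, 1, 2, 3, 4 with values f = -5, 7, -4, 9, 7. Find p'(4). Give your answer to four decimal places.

With m_i denoting the second derivative at x_i, h_i = 1, 1, 1, 1, and Δ_i = (y_(i+1) − y_i)/h_i = 12, -11, 13, -2:
  1·m_0 + 4·m_1 + 1·m_2 = 6(Δ_1 - Δ_0) = -138
  1·m_1 + 4·m_2 + 1·m_3 = 6(Δ_2 - Δ_1) = 144
  1·m_2 + 4·m_3 + 1·m_4 = 6(Δ_3 - Δ_2) = -90
Natural end conditions: m_0 = m_4 = 0.
Forward elimination and back-substitution give m_0 = 0, m_1 = -342/7, m_2 = 402/7, m_3 = -258/7, m_4 = 0.
On [3, 4], p'(t) = b_3 + 2c_3·(t - 3) + 3d_3·(t - 3)² with b_3 = Δ_3 - h_3(2m_3 + m_4)/6 = 72/7, c_3 = m_3/2 = -129/7, d_3 = (m_4 - m_3)/(6h_3) = 43/7. So p'(4) = -57/7.

-8.1429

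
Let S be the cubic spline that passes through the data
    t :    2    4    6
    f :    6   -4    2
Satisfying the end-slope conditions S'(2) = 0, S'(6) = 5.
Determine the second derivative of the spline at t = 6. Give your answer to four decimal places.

Put M_i = S'' at the i-th knot. Here h = (2, 2) and Δ = (-5, 3), so the interior equations h_(i-1)·M_(i-1) + 2(h_(i-1)+h_i)·M_i + h_i·M_(i+1) = 6(Δ_i − Δ_(i-1)) read
  2·M_0 + 8·M_1 + 2·M_2 = 6(Δ_1 - Δ_0) = 48
Clamped end conditions give two more equations: 2h_0·M_0 + h_0·M_1 = 6(Δ_0 - S'(2)) = -30 and h_1·M_1 + 2h_1·M_2 = 6(S'(6) - Δ_1) = 12.
Hence M_0 = -49/4, M_1 = 19/2, M_2 = -7/4.

-1.7500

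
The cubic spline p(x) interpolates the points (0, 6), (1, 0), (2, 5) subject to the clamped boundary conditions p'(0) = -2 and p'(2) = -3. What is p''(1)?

34

With m_i denoting the second derivative at x_i, h_i = 1, 1, and Δ_i = (y_(i+1) − y_i)/h_i = -6, 5:
  1·m_0 + 4·m_1 + 1·m_2 = 6(Δ_1 - Δ_0) = 66
Clamped end conditions give two more equations: 2h_0·m_0 + h_0·m_1 = 6(Δ_0 - p'(0)) = -24 and h_1·m_1 + 2h_1·m_2 = 6(p'(2) - Δ_1) = -48.
Solving the tridiagonal system: m_0 = -29, m_1 = 34, m_2 = -41.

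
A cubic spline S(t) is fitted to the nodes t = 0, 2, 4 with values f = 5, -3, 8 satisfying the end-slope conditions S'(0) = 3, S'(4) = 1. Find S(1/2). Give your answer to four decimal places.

Let m_i = S''(x_i). Step sizes h_i = 2, 2; slopes of the chords Δ_i = (y_(i+1) - y_i)/h_i = -4, 11/2.
  2·m_0 + 8·m_1 + 2·m_2 = 6(Δ_1 - Δ_0) = 57
Clamped end conditions give two more equations: 2h_0·m_0 + h_0·m_1 = 6(Δ_0 - S'(0)) = -42 and h_1·m_1 + 2h_1·m_2 = 6(S'(4) - Δ_1) = -27.
Forward elimination and back-substitution give m_0 = -145/8, m_1 = 61/4, m_2 = -115/8.
On [0, 2], S(t) = 5 + 3·t - 145/16·t² + 89/32·t³.
With t = 1/2: S(1/2) = 1173/256.

4.5820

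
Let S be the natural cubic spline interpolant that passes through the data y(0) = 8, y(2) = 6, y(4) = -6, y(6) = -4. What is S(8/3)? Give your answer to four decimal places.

2.0296

With m_i denoting the second derivative at x_i, h_i = 2, 2, 2, and Δ_i = (y_(i+1) − y_i)/h_i = -1, -6, 1:
  2·m_0 + 8·m_1 + 2·m_2 = 6(Δ_1 - Δ_0) = -30
  2·m_1 + 8·m_2 + 2·m_3 = 6(Δ_2 - Δ_1) = 42
Natural end conditions: m_0 = m_3 = 0.
Hence m_0 = 0, m_1 = -27/5, m_2 = 33/5, m_3 = 0.
On [2, 4], S(x) = 6 - 23/5·(x - 2) - 27/10·(x - 2)² + 1·(x - 2)³.
With (x - 2) = 2/3: S(8/3) = 274/135.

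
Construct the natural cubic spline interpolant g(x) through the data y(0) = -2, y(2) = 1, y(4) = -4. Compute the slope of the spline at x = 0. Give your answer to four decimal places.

2.5000

Write m_i for g''(x_i). With h_i = 2, 2 and divided differences Δ_i = 3/2, -5/2, the continuity of g' gives the tridiagonal system
  2·m_0 + 8·m_1 + 2·m_2 = 6(Δ_1 - Δ_0) = -24
Natural end conditions: m_0 = m_2 = 0.
Solving: m_0 = 0, m_1 = -3, m_2 = 0.
On [0, 2], g'(x) = b_0 + 2c_0·x + 3d_0·x² with b_0 = Δ_0 - h_0(2m_0 + m_1)/6 = 5/2, c_0 = m_0/2 = 0, d_0 = (m_1 - m_0)/(6h_0) = -1/4. So g'(0) = 5/2.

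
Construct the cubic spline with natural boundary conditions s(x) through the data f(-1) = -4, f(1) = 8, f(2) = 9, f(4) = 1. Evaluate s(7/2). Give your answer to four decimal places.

3.6696

With m_i denoting the second derivative at x_i, h_i = 2, 1, 2, and Δ_i = (y_(i+1) − y_i)/h_i = 6, 1, -4:
  2·m_0 + 6·m_1 + 1·m_2 = 6(Δ_1 - Δ_0) = -30
  1·m_1 + 6·m_2 + 2·m_3 = 6(Δ_2 - Δ_1) = -30
Natural end conditions: m_0 = m_3 = 0.
Solving: m_0 = 0, m_1 = -30/7, m_2 = -30/7, m_3 = 0.
On [2, 4], s(x) = 9 - 8/7·(x - 2) - 15/7·(x - 2)² + 5/14·(x - 2)³.
With (x - 2) = 3/2: s(7/2) = 411/112.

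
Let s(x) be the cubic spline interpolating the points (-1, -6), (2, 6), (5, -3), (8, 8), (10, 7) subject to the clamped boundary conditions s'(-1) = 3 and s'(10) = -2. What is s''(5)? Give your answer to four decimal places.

5.8850

Write σ_i for s''(x_i). With h_i = 3, 3, 3, 2 and divided differences Δ_i = 4, -3, 11/3, -1/2, the continuity of s' gives the tridiagonal system
  3·σ_0 + 12·σ_1 + 3·σ_2 = 6(Δ_1 - Δ_0) = -42
  3·σ_1 + 12·σ_2 + 3·σ_3 = 6(Δ_2 - Δ_1) = 40
  3·σ_2 + 10·σ_3 + 2·σ_4 = 6(Δ_3 - Δ_2) = -25
Clamped end conditions give two more equations: 2h_0·σ_0 + h_0·σ_1 = 6(Δ_0 - s'(-1)) = 6 and h_3·σ_3 + 2h_3·σ_4 = 6(s'(10) - Δ_3) = -9.
Hence σ_0 = 1697/426, σ_1 = -1271/213, σ_2 = 2507/426, σ_3 = -301/71, σ_4 = -37/284.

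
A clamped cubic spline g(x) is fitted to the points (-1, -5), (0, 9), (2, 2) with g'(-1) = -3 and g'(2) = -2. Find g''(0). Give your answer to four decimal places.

Let m_i = g''(x_i). Step sizes h_i = 1, 2; slopes of the chords Δ_i = (y_(i+1) - y_i)/h_i = 14, -7/2.
  1·m_0 + 6·m_1 + 2·m_2 = 6(Δ_1 - Δ_0) = -105
Clamped end conditions give two more equations: 2h_0·m_0 + h_0·m_1 = 6(Δ_0 - g'(-1)) = 102 and h_1·m_1 + 2h_1·m_2 = 6(g'(2) - Δ_1) = 9.
Forward elimination and back-substitution give m_0 = 413/6, m_1 = -107/3, m_2 = 241/12.

-35.6667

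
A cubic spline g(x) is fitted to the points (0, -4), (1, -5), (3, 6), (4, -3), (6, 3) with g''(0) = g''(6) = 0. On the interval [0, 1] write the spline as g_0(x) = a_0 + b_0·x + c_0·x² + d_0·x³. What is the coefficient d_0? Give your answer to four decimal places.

2.2876

Let M_i = g''(x_i). Step sizes h_i = 1, 2, 1, 2; slopes of the chords Δ_i = (y_(i+1) - y_i)/h_i = -1, 11/2, -9, 3.
  1·M_0 + 6·M_1 + 2·M_2 = 6(Δ_1 - Δ_0) = 39
  2·M_1 + 6·M_2 + 1·M_3 = 6(Δ_2 - Δ_1) = -87
  1·M_2 + 6·M_3 + 2·M_4 = 6(Δ_3 - Δ_2) = 72
Natural end conditions: M_0 = M_4 = 0.
Forward elimination and back-substitution give M_0 = 0, M_1 = 851/62, M_2 = -672/31, M_3 = 484/31, M_4 = 0.
On [0, 1], with g_0(x) = a_0 + b_0·x + c_0·x² + d_0·x³: c_0 = M_0/2 = 0, d_0 = (M_1 - M_0)/(6h_0) = 851/372, b_0 = Δ_0 - h_0(2M_0 + M_1)/6 = -1223/372.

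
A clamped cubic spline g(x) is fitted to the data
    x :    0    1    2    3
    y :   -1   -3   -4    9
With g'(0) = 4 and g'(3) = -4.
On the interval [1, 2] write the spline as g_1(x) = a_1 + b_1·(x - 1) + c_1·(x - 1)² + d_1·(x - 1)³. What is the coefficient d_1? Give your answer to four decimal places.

7.4000

Write m_i for g''(x_i). With h_i = 1, 1, 1 and divided differences Δ_i = -2, -1, 13, the continuity of g' gives the tridiagonal system
  1·m_0 + 4·m_1 + 1·m_2 = 6(Δ_1 - Δ_0) = 6
  1·m_1 + 4·m_2 + 1·m_3 = 6(Δ_2 - Δ_1) = 84
Clamped end conditions give two more equations: 2h_0·m_0 + h_0·m_1 = 6(Δ_0 - g'(0)) = -36 and h_2·m_2 + 2h_2·m_3 = 6(g'(3) - Δ_2) = -102.
Solving: m_0 = -236/15, m_1 = -68/15, m_2 = 598/15, m_3 = -1064/15.
On [1, 2], with g_1(x) = a_1 + b_1·(x - 1) + c_1·(x - 1)² + d_1·(x - 1)³: c_1 = m_1/2 = -34/15, d_1 = (m_2 - m_1)/(6h_1) = 37/5, b_1 = Δ_1 - h_1(2m_1 + m_2)/6 = -92/15.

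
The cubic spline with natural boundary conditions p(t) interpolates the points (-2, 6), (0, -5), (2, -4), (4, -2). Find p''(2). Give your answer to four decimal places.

-0.8000

Write σ_i for p''(x_i). With h_i = 2, 2, 2 and divided differences Δ_i = -11/2, 1/2, 1, the continuity of p' gives the tridiagonal system
  2·σ_0 + 8·σ_1 + 2·σ_2 = 6(Δ_1 - Δ_0) = 36
  2·σ_1 + 8·σ_2 + 2·σ_3 = 6(Δ_2 - Δ_1) = 3
Natural end conditions: σ_0 = σ_3 = 0.
Solving: σ_0 = 0, σ_1 = 47/10, σ_2 = -4/5, σ_3 = 0.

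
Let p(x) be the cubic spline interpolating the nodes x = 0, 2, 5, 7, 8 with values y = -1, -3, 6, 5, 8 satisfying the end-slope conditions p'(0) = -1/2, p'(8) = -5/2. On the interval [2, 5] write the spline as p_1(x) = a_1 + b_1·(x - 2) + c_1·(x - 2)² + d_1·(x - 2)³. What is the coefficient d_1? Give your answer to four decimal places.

-0.5437

Let σ_i = p''(x_i). Step sizes h_i = 2, 3, 2, 1; slopes of the chords Δ_i = (y_(i+1) - y_i)/h_i = -1, 3, -1/2, 3.
  2·σ_0 + 10·σ_1 + 3·σ_2 = 6(Δ_1 - Δ_0) = 24
  3·σ_1 + 10·σ_2 + 2·σ_3 = 6(Δ_2 - Δ_1) = -21
  2·σ_2 + 6·σ_3 + 1·σ_4 = 6(Δ_3 - Δ_2) = 21
Clamped end conditions give two more equations: 2h_0·σ_0 + h_0·σ_1 = 6(Δ_0 - p'(0)) = -3 and h_3·σ_3 + 2h_3·σ_4 = 6(p'(8) - Δ_3) = -33.
Solving the tridiagonal system: σ_0 = -85/28, σ_1 = 32/7, σ_2 = -73/14, σ_3 = 61/7, σ_4 = -146/7.
On [2, 5], with p_1(x) = a_1 + b_1·(x - 2) + c_1·(x - 2)² + d_1·(x - 2)³: c_1 = σ_1/2 = 16/7, d_1 = (σ_2 - σ_1)/(6h_1) = -137/252, b_1 = Δ_1 - h_1(2σ_1 + σ_2)/6 = 29/28.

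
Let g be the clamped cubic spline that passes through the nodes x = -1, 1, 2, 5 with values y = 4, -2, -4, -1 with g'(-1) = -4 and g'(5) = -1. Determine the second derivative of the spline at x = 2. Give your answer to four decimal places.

3.7143

Put M_i = g'' at the i-th knot. Here h = (2, 1, 3) and Δ = (-3, -2, 1), so the interior equations h_(i-1)·M_(i-1) + 2(h_(i-1)+h_i)·M_i + h_i·M_(i+1) = 6(Δ_i − Δ_(i-1)) read
  2·M_0 + 6·M_1 + 1·M_2 = 6(Δ_1 - Δ_0) = 6
  1·M_1 + 8·M_2 + 3·M_3 = 6(Δ_2 - Δ_1) = 18
Clamped end conditions give two more equations: 2h_0·M_0 + h_0·M_1 = 6(Δ_0 - g'(-1)) = 6 and h_2·M_2 + 2h_2·M_3 = 6(g'(5) - Δ_2) = -12.
Solving the tridiagonal system: M_0 = 11/7, M_1 = -1/7, M_2 = 26/7, M_3 = -27/7.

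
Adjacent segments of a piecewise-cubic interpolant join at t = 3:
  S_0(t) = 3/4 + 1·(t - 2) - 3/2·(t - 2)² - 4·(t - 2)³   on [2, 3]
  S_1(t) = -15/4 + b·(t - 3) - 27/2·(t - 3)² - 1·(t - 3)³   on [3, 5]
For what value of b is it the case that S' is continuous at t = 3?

-14

S_0'(t) = 1 - 3·(t - 2) - 12·(t - 2)², so S_0'(3) = -14. On the right, S_1'(3) = b, so b = -14.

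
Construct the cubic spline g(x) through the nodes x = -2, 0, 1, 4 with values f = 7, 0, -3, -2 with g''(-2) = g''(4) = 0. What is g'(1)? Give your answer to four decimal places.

With M_i denoting the second derivative at x_i, h_i = 2, 1, 3, and Δ_i = (y_(i+1) − y_i)/h_i = -7/2, -3, 1/3:
  2·M_0 + 6·M_1 + 1·M_2 = 6(Δ_1 - Δ_0) = 3
  1·M_1 + 8·M_2 + 3·M_3 = 6(Δ_2 - Δ_1) = 20
Natural end conditions: M_0 = M_3 = 0.
Hence M_0 = 0, M_1 = 4/47, M_2 = 117/47, M_3 = 0.
On [1, 4], g'(x) = b_2 + 2c_2·(x - 1) + 3d_2·(x - 1)² with b_2 = Δ_2 - h_2(2M_2 + M_3)/6 = -304/141, c_2 = M_2/2 = 117/94, d_2 = (M_3 - M_2)/(6h_2) = -13/94. So g'(1) = -304/141.

-2.1560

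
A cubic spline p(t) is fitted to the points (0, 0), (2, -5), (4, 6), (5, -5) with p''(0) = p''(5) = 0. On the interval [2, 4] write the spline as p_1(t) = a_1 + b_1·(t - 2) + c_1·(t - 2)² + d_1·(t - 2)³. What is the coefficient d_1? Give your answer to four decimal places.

Write σ_i for p''(x_i). With h_i = 2, 2, 1 and divided differences Δ_i = -5/2, 11/2, -11, the continuity of p' gives the tridiagonal system
  2·σ_0 + 8·σ_1 + 2·σ_2 = 6(Δ_1 - Δ_0) = 48
  2·σ_1 + 6·σ_2 + 1·σ_3 = 6(Δ_2 - Δ_1) = -99
Natural end conditions: σ_0 = σ_3 = 0.
Solving: σ_0 = 0, σ_1 = 243/22, σ_2 = -222/11, σ_3 = 0.
On [2, 4], with p_1(t) = a_1 + b_1·(t - 2) + c_1·(t - 2)² + d_1·(t - 2)³: c_1 = σ_1/2 = 243/44, d_1 = (σ_2 - σ_1)/(6h_1) = -229/88, b_1 = Δ_1 - h_1(2σ_1 + σ_2)/6 = 107/22.

-2.6023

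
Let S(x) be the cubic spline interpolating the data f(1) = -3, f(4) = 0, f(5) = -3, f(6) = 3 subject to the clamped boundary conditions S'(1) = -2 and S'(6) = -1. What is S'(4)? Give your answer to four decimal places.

-4.0690

Write M_i for S''(x_i). With h_i = 3, 1, 1 and divided differences Δ_i = 1, -3, 6, the continuity of S' gives the tridiagonal system
  3·M_0 + 8·M_1 + 1·M_2 = 6(Δ_1 - Δ_0) = -24
  1·M_1 + 4·M_2 + 1·M_3 = 6(Δ_2 - Δ_1) = 54
Clamped end conditions give two more equations: 2h_0·M_0 + h_0·M_1 = 6(Δ_0 - S'(1)) = 18 and h_2·M_2 + 2h_2·M_3 = 6(S'(6) - Δ_2) = -42.
Solving: M_0 = 214/29, M_1 = -254/29, M_2 = 694/29, M_3 = -956/29.
On [4, 5], S'(x) = b_1 + 2c_1·(x - 4) + 3d_1·(x - 4)² with b_1 = Δ_1 - h_1(2M_1 + M_2)/6 = -118/29, c_1 = M_1/2 = -127/29, d_1 = (M_2 - M_1)/(6h_1) = 158/29. So S'(4) = -118/29.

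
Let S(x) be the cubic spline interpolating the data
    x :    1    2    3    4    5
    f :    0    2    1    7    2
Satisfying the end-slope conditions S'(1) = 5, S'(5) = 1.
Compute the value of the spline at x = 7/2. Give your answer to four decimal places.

4.6071

Write M_i for S''(x_i). With h_i = 1, 1, 1, 1 and divided differences Δ_i = 2, -1, 6, -5, the continuity of S' gives the tridiagonal system
  1·M_0 + 4·M_1 + 1·M_2 = 6(Δ_1 - Δ_0) = -18
  1·M_1 + 4·M_2 + 1·M_3 = 6(Δ_2 - Δ_1) = 42
  1·M_2 + 4·M_3 + 1·M_4 = 6(Δ_3 - Δ_2) = -66
Clamped end conditions give two more equations: 2h_0·M_0 + h_0·M_1 = 6(Δ_0 - S'(1)) = -18 and h_3·M_3 + 2h_3·M_4 = 6(S'(5) - Δ_3) = 36.
Forward elimination and back-substitution give M_0 = -34/7, M_1 = -58/7, M_2 = 20, M_3 = -208/7, M_4 = 230/7.
On [3, 4], S(x) = 1 + 30/7·(x - 3) + 10·(x - 3)² - 58/7·(x - 3)³.
With (x - 3) = 1/2: S(7/2) = 129/28.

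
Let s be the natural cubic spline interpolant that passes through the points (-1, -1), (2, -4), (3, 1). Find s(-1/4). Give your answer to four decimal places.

With M_i denoting the second derivative at x_i, h_i = 3, 1, and Δ_i = (y_(i+1) − y_i)/h_i = -1, 5:
  3·M_0 + 8·M_1 + 1·M_2 = 6(Δ_1 - Δ_0) = 36
Natural end conditions: M_0 = M_2 = 0.
Hence M_0 = 0, M_1 = 9/2, M_2 = 0.
On [-1, 2], s(t) = -1 - 13/4·(t + 1) + 0·(t + 1)² + 1/4·(t + 1)³.
With (t + 1) = 3/4: s(-1/4) = -853/256.

-3.3320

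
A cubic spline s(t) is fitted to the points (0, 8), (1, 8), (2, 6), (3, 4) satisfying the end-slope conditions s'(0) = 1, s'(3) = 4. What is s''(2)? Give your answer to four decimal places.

Let M_i = s''(x_i). Step sizes h_i = 1, 1, 1; slopes of the chords Δ_i = (y_(i+1) - y_i)/h_i = 0, -2, -2.
  1·M_0 + 4·M_1 + 1·M_2 = 6(Δ_1 - Δ_0) = -12
  1·M_1 + 4·M_2 + 1·M_3 = 6(Δ_2 - Δ_1) = 0
Clamped end conditions give two more equations: 2h_0·M_0 + h_0·M_1 = 6(Δ_0 - s'(0)) = -6 and h_2·M_2 + 2h_2·M_3 = 6(s'(3) - Δ_2) = 36.
Solving the tridiagonal system: M_0 = -12/5, M_1 = -6/5, M_2 = -24/5, M_3 = 102/5.

-4.8000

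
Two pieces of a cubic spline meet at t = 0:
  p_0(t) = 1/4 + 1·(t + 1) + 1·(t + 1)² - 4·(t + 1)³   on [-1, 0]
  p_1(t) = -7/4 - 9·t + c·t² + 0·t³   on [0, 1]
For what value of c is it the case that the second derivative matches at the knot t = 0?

-11

p_0''(t) = 2 - 24·(t + 1), so p_0''(0) = -22. On the right, p_1''(0) = 2c, so c = -11.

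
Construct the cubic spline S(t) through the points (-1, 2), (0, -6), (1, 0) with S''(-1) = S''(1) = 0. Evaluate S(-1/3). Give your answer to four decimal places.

Write M_i for S''(x_i). With h_i = 1, 1 and divided differences Δ_i = -8, 6, the continuity of S' gives the tridiagonal system
  1·M_0 + 4·M_1 + 1·M_2 = 6(Δ_1 - Δ_0) = 84
Natural end conditions: M_0 = M_2 = 0.
Hence M_0 = 0, M_1 = 21, M_2 = 0.
On [-1, 0], S(t) = 2 - 23/2·(t + 1) + 0·(t + 1)² + 7/2·(t + 1)³.
With (t + 1) = 2/3: S(-1/3) = -125/27.

-4.6296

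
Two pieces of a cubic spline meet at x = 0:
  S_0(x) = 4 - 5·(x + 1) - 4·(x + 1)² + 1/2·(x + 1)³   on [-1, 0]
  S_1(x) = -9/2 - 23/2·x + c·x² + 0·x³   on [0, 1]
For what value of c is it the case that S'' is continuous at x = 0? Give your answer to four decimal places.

S_0''(x) = -8 + 3·(x + 1), so S_0''(0) = -5. On the right, S_1''(0) = 2c, so c = -5/2.

-2.5000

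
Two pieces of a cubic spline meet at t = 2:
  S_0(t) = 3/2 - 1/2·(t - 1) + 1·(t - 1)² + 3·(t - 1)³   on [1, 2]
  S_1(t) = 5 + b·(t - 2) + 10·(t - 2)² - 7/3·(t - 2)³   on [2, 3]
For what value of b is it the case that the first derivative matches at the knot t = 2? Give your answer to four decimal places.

S_0'(t) = -1/2 + 2·(t - 1) + 9·(t - 1)², so S_0'(2) = 21/2. On the right, S_1'(2) = b, so b = 21/2.

10.5000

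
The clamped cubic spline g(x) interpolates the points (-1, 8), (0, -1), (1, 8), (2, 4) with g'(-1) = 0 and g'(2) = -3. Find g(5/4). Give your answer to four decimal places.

Let M_i = g''(x_i). Step sizes h_i = 1, 1, 1; slopes of the chords Δ_i = (y_(i+1) - y_i)/h_i = -9, 9, -4.
  1·M_0 + 4·M_1 + 1·M_2 = 6(Δ_1 - Δ_0) = 108
  1·M_1 + 4·M_2 + 1·M_3 = 6(Δ_2 - Δ_1) = -78
Clamped end conditions give two more equations: 2h_0·M_0 + h_0·M_1 = 6(Δ_0 - g'(-1)) = -54 and h_2·M_2 + 2h_2·M_3 = 6(g'(2) - Δ_2) = 6.
Forward elimination and back-substitution give M_0 = -258/5, M_1 = 246/5, M_2 = -186/5, M_3 = 108/5.
On [1, 2], g(x) = 8 + 24/5·(x - 1) - 93/5·(x - 1)² + 49/5·(x - 1)³.
With (x - 1) = 1/4: g(5/4) = 2621/320.

8.1906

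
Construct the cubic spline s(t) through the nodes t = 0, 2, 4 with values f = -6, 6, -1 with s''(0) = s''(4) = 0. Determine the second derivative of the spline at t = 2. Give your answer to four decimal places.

Write m_i for s''(x_i). With h_i = 2, 2 and divided differences Δ_i = 6, -7/2, the continuity of s' gives the tridiagonal system
  2·m_0 + 8·m_1 + 2·m_2 = 6(Δ_1 - Δ_0) = -57
Natural end conditions: m_0 = m_2 = 0.
Hence m_0 = 0, m_1 = -57/8, m_2 = 0.

-7.1250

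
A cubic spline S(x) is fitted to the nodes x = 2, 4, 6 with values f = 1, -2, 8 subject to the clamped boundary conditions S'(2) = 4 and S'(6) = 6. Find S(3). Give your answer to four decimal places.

Write m_i for S''(x_i). With h_i = 2, 2 and divided differences Δ_i = -3/2, 5, the continuity of S' gives the tridiagonal system
  2·m_0 + 8·m_1 + 2·m_2 = 6(Δ_1 - Δ_0) = 39
Clamped end conditions give two more equations: 2h_0·m_0 + h_0·m_1 = 6(Δ_0 - S'(2)) = -33 and h_1·m_1 + 2h_1·m_2 = 6(S'(6) - Δ_1) = 6.
Solving the tridiagonal system: m_0 = -101/8, m_1 = 35/4, m_2 = -23/8.
On [2, 4], S(x) = 1 + 4·(x - 2) - 101/16·(x - 2)² + 57/32·(x - 2)³.
With (x - 2) = 1: S(3) = 15/32.

0.4688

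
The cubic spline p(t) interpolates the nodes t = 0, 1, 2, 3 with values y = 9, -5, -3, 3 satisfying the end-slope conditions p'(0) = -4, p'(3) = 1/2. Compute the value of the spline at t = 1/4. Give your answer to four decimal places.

Write σ_i for p''(x_i). With h_i = 1, 1, 1 and divided differences Δ_i = -14, 2, 6, the continuity of p' gives the tridiagonal system
  1·σ_0 + 4·σ_1 + 1·σ_2 = 6(Δ_1 - Δ_0) = 96
  1·σ_1 + 4·σ_2 + 1·σ_3 = 6(Δ_2 - Δ_1) = 24
Clamped end conditions give two more equations: 2h_0·σ_0 + h_0·σ_1 = 6(Δ_0 - p'(0)) = -60 and h_2·σ_2 + 2h_2·σ_3 = 6(p'(3) - Δ_2) = -33.
Hence σ_0 = -239/5, σ_1 = 178/5, σ_2 = 7/5, σ_3 = -86/5.
On [0, 1], p(t) = 9 - 4·t - 239/10·t² + 139/10·t³.
With t = 1/4: p(1/4) = 4303/640.

6.7234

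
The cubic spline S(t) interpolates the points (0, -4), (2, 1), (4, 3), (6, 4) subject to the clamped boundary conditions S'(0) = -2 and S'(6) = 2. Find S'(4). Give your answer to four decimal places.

With M_i denoting the second derivative at x_i, h_i = 2, 2, 2, and Δ_i = (y_(i+1) − y_i)/h_i = 5/2, 1, 1/2:
  2·M_0 + 8·M_1 + 2·M_2 = 6(Δ_1 - Δ_0) = -9
  2·M_1 + 8·M_2 + 2·M_3 = 6(Δ_2 - Δ_1) = -3
Clamped end conditions give two more equations: 2h_0·M_0 + h_0·M_1 = 6(Δ_0 - S'(0)) = 27 and h_2·M_2 + 2h_2·M_3 = 6(S'(6) - Δ_2) = 9.
Forward elimination and back-substitution give M_0 = 25/3, M_1 = -19/6, M_2 = -1/6, M_3 = 7/3.
On [4, 6], S'(t) = b_2 + 2c_2·(t - 4) + 3d_2·(t - 4)² with b_2 = Δ_2 - h_2(2M_2 + M_3)/6 = -1/6, c_2 = M_2/2 = -1/12, d_2 = (M_3 - M_2)/(6h_2) = 5/24. So S'(4) = -1/6.

-0.1667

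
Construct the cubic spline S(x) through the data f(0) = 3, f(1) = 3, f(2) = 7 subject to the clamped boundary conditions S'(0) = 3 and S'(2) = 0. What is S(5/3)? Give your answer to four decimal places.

6.1296

With M_i denoting the second derivative at x_i, h_i = 1, 1, and Δ_i = (y_(i+1) − y_i)/h_i = 0, 4:
  1·M_0 + 4·M_1 + 1·M_2 = 6(Δ_1 - Δ_0) = 24
Clamped end conditions give two more equations: 2h_0·M_0 + h_0·M_1 = 6(Δ_0 - S'(0)) = -18 and h_1·M_1 + 2h_1·M_2 = 6(S'(2) - Δ_1) = -24.
Solving the tridiagonal system: M_0 = -33/2, M_1 = 15, M_2 = -39/2.
On [1, 2], S(x) = 3 + 9/4·(x - 1) + 15/2·(x - 1)² - 23/4·(x - 1)³.
With (x - 1) = 2/3: S(5/3) = 331/54.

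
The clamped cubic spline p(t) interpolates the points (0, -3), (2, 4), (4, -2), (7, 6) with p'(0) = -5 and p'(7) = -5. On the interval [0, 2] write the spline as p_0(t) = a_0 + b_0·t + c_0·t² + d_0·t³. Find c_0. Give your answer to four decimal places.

9.3581

Write M_i for p''(x_i). With h_i = 2, 2, 3 and divided differences Δ_i = 7/2, -3, 8/3, the continuity of p' gives the tridiagonal system
  2·M_0 + 8·M_1 + 2·M_2 = 6(Δ_1 - Δ_0) = -39
  2·M_1 + 10·M_2 + 3·M_3 = 6(Δ_2 - Δ_1) = 34
Clamped end conditions give two more equations: 2h_0·M_0 + h_0·M_1 = 6(Δ_0 - p'(0)) = 51 and h_2·M_2 + 2h_2·M_3 = 6(p'(7) - Δ_2) = -46.
Hence M_0 = 1385/74, M_1 = -883/74, M_2 = 352/37, M_3 = -1379/111.
On [0, 2], with p_0(t) = a_0 + b_0·t + c_0·t² + d_0·t³: c_0 = M_0/2 = 1385/148, d_0 = (M_1 - M_0)/(6h_0) = -189/74, b_0 = Δ_0 - h_0(2M_0 + M_1)/6 = -5.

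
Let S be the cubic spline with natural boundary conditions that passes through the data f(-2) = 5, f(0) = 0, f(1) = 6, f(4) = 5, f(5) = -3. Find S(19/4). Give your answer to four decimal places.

With m_i denoting the second derivative at x_i, h_i = 2, 1, 3, 1, and Δ_i = (y_(i+1) − y_i)/h_i = -5/2, 6, -1/3, -8:
  2·m_0 + 6·m_1 + 1·m_2 = 6(Δ_1 - Δ_0) = 51
  1·m_1 + 8·m_2 + 3·m_3 = 6(Δ_2 - Δ_1) = -38
  3·m_2 + 8·m_3 + 1·m_4 = 6(Δ_3 - Δ_2) = -46
Natural end conditions: m_0 = m_4 = 0.
Solving the tridiagonal system: m_0 = 0, m_1 = 2971/322, m_2 = -702/161, m_3 = -1325/322, m_4 = 0.
On [4, 5], S(x) = 5 - 6403/966·(x - 4) - 1325/644·(x - 4)² + 1325/1932·(x - 4)³.
With (x - 4) = 3/4: S(19/4) = -34591/41216.

-0.8393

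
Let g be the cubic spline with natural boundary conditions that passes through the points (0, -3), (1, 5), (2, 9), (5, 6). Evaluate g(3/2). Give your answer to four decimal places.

Write m_i for g''(x_i). With h_i = 1, 1, 3 and divided differences Δ_i = 8, 4, -1, the continuity of g' gives the tridiagonal system
  1·m_0 + 4·m_1 + 1·m_2 = 6(Δ_1 - Δ_0) = -24
  1·m_1 + 8·m_2 + 3·m_3 = 6(Δ_2 - Δ_1) = -30
Natural end conditions: m_0 = m_3 = 0.
Forward elimination and back-substitution give m_0 = 0, m_1 = -162/31, m_2 = -96/31, m_3 = 0.
On [1, 2], g(t) = 5 + 194/31·(t - 1) - 81/31·(t - 1)² + 11/31·(t - 1)³.
With (t - 1) = 1/2: g(3/2) = 1865/248.

7.5202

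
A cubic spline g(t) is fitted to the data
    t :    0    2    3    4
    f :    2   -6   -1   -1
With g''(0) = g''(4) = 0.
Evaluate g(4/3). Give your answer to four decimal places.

Write M_i for g''(x_i). With h_i = 2, 1, 1 and divided differences Δ_i = -4, 5, 0, the continuity of g' gives the tridiagonal system
  2·M_0 + 6·M_1 + 1·M_2 = 6(Δ_1 - Δ_0) = 54
  1·M_1 + 4·M_2 + 1·M_3 = 6(Δ_2 - Δ_1) = -30
Natural end conditions: M_0 = M_3 = 0.
Solving the tridiagonal system: M_0 = 0, M_1 = 246/23, M_2 = -234/23, M_3 = 0.
On [0, 2], g(t) = 2 - 174/23·t + 0·t² + 41/46·t³.
With t = 4/3: g(4/3) = -3710/621.

-5.9742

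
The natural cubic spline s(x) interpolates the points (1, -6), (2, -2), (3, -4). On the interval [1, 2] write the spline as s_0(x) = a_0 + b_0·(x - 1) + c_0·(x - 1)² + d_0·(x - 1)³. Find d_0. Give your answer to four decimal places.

Write σ_i for s''(x_i). With h_i = 1, 1 and divided differences Δ_i = 4, -2, the continuity of s' gives the tridiagonal system
  1·σ_0 + 4·σ_1 + 1·σ_2 = 6(Δ_1 - Δ_0) = -36
Natural end conditions: σ_0 = σ_2 = 0.
Solving the tridiagonal system: σ_0 = 0, σ_1 = -9, σ_2 = 0.
On [1, 2], with s_0(x) = a_0 + b_0·(x - 1) + c_0·(x - 1)² + d_0·(x - 1)³: c_0 = σ_0/2 = 0, d_0 = (σ_1 - σ_0)/(6h_0) = -3/2, b_0 = Δ_0 - h_0(2σ_0 + σ_1)/6 = 11/2.

-1.5000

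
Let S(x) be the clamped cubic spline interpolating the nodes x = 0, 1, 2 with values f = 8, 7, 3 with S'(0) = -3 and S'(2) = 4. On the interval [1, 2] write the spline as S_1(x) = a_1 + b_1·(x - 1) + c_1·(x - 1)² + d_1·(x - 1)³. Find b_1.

Let M_i = S''(x_i). Step sizes h_i = 1, 1; slopes of the chords Δ_i = (y_(i+1) - y_i)/h_i = -1, -4.
  1·M_0 + 4·M_1 + 1·M_2 = 6(Δ_1 - Δ_0) = -18
Clamped end conditions give two more equations: 2h_0·M_0 + h_0·M_1 = 6(Δ_0 - S'(0)) = 12 and h_1·M_1 + 2h_1·M_2 = 6(S'(2) - Δ_1) = 48.
Solving: M_0 = 14, M_1 = -16, M_2 = 32.
On [1, 2], with S_1(x) = a_1 + b_1·(x - 1) + c_1·(x - 1)² + d_1·(x - 1)³: c_1 = M_1/2 = -8, d_1 = (M_2 - M_1)/(6h_1) = 8, b_1 = Δ_1 - h_1(2M_1 + M_2)/6 = -4.

-4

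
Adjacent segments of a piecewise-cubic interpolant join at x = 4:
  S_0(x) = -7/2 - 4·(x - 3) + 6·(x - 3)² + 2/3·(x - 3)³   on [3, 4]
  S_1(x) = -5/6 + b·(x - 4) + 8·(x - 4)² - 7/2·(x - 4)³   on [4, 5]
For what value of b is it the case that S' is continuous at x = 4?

S_0'(x) = -4 + 12·(x - 3) + 2·(x - 3)², so S_0'(4) = 10. On the right, S_1'(4) = b, so b = 10.

10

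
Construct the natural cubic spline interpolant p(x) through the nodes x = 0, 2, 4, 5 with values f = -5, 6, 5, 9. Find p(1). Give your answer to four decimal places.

2.0341

Let M_i = p''(x_i). Step sizes h_i = 2, 2, 1; slopes of the chords Δ_i = (y_(i+1) - y_i)/h_i = 11/2, -1/2, 4.
  2·M_0 + 8·M_1 + 2·M_2 = 6(Δ_1 - Δ_0) = -36
  2·M_1 + 6·M_2 + 1·M_3 = 6(Δ_2 - Δ_1) = 27
Natural end conditions: M_0 = M_3 = 0.
Forward elimination and back-substitution give M_0 = 0, M_1 = -135/22, M_2 = 72/11, M_3 = 0.
On [0, 2], p(x) = -5 + 83/11·x + 0·x² - 45/88·x³.
With x = 1: p(1) = 179/88.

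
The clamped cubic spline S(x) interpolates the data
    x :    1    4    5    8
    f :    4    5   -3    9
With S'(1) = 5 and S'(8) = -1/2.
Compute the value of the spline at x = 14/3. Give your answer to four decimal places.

-0.8364

Let m_i = S''(x_i). Step sizes h_i = 3, 1, 3; slopes of the chords Δ_i = (y_(i+1) - y_i)/h_i = 1/3, -8, 4.
  3·m_0 + 8·m_1 + 1·m_2 = 6(Δ_1 - Δ_0) = -50
  1·m_1 + 8·m_2 + 3·m_3 = 6(Δ_2 - Δ_1) = 72
Clamped end conditions give two more equations: 2h_0·m_0 + h_0·m_1 = 6(Δ_0 - S'(1)) = -28 and h_2·m_2 + 2h_2·m_3 = 6(S'(8) - Δ_2) = -27.
Solving the tridiagonal system: m_0 = -131/165, m_1 = -426/55, m_2 = 789/55, m_3 = -642/55.
On [4, 5], S(x) = 5 - 859/110·(x - 4) - 213/55·(x - 4)² + 81/22·(x - 4)³.
With (x - 4) = 2/3: S(14/3) = -46/55.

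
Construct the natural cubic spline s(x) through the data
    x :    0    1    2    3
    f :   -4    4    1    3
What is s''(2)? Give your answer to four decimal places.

12.4000

With m_i denoting the second derivative at x_i, h_i = 1, 1, 1, and Δ_i = (y_(i+1) − y_i)/h_i = 8, -3, 2:
  1·m_0 + 4·m_1 + 1·m_2 = 6(Δ_1 - Δ_0) = -66
  1·m_1 + 4·m_2 + 1·m_3 = 6(Δ_2 - Δ_1) = 30
Natural end conditions: m_0 = m_3 = 0.
Forward elimination and back-substitution give m_0 = 0, m_1 = -98/5, m_2 = 62/5, m_3 = 0.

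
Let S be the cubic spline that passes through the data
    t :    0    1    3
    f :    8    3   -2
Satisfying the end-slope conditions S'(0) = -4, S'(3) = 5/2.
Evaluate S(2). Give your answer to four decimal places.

Put M_i = S'' at the i-th knot. Here h = (1, 2) and Δ = (-5, -5/2), so the interior equations h_(i-1)·M_(i-1) + 2(h_(i-1)+h_i)·M_i + h_i·M_(i+1) = 6(Δ_i − Δ_(i-1)) read
  1·M_0 + 6·M_1 + 2·M_2 = 6(Δ_1 - Δ_0) = 15
Clamped end conditions give two more equations: 2h_0·M_0 + h_0·M_1 = 6(Δ_0 - S'(0)) = -6 and h_1·M_1 + 2h_1·M_2 = 6(S'(3) - Δ_1) = 30.
Solving: M_0 = -10/3, M_1 = 2/3, M_2 = 43/6.
On [1, 3], S(t) = 3 - 16/3·(t - 1) + 1/3·(t - 1)² + 13/24·(t - 1)³.
With (t - 1) = 1: S(2) = -35/24.

-1.4583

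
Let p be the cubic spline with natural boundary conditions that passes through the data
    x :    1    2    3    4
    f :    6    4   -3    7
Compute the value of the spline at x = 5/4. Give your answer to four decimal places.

Write σ_i for p''(x_i). With h_i = 1, 1, 1 and divided differences Δ_i = -2, -7, 10, the continuity of p' gives the tridiagonal system
  1·σ_0 + 4·σ_1 + 1·σ_2 = 6(Δ_1 - Δ_0) = -30
  1·σ_1 + 4·σ_2 + 1·σ_3 = 6(Δ_2 - Δ_1) = 102
Natural end conditions: σ_0 = σ_3 = 0.
Solving: σ_0 = 0, σ_1 = -74/5, σ_2 = 146/5, σ_3 = 0.
On [1, 2], p(x) = 6 + 7/15·(x - 1) + 0·(x - 1)² - 37/15·(x - 1)³.
With (x - 1) = 1/4: p(5/4) = 389/64.

6.0781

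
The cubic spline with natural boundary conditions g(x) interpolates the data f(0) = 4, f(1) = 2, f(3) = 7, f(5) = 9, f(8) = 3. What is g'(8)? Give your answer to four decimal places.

Let M_i = g''(x_i). Step sizes h_i = 1, 2, 2, 3; slopes of the chords Δ_i = (y_(i+1) - y_i)/h_i = -2, 5/2, 1, -2.
  1·M_0 + 6·M_1 + 2·M_2 = 6(Δ_1 - Δ_0) = 27
  2·M_1 + 8·M_2 + 2·M_3 = 6(Δ_2 - Δ_1) = -9
  2·M_2 + 10·M_3 + 3·M_4 = 6(Δ_3 - Δ_2) = -18
Natural end conditions: M_0 = M_4 = 0.
Hence M_0 = 0, M_1 = 135/26, M_2 = -27/13, M_3 = -18/13, M_4 = 0.
On [5, 8], g'(x) = b_3 + 2c_3·(x - 5) + 3d_3·(x - 5)² with b_3 = Δ_3 - h_3(2M_3 + M_4)/6 = -8/13, c_3 = M_3/2 = -9/13, d_3 = (M_4 - M_3)/(6h_3) = 1/13. So g'(8) = -35/13.

-2.6923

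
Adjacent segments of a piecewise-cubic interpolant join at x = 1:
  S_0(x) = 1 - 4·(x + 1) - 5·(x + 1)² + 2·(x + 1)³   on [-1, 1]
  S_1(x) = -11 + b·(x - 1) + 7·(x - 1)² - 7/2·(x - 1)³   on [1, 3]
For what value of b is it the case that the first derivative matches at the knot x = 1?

0

S_0'(x) = -4 - 10·(x + 1) + 6·(x + 1)², so S_0'(1) = 0. On the right, S_1'(1) = b, so b = 0.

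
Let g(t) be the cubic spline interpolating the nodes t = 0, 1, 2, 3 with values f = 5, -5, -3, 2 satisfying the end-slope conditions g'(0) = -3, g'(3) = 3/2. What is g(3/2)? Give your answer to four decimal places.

-5.6875

Put σ_i = g'' at the i-th knot. Here h = (1, 1, 1) and Δ = (-10, 2, 5), so the interior equations h_(i-1)·σ_(i-1) + 2(h_(i-1)+h_i)·σ_i + h_i·σ_(i+1) = 6(Δ_i − Δ_(i-1)) read
  1·σ_0 + 4·σ_1 + 1·σ_2 = 6(Δ_1 - Δ_0) = 72
  1·σ_1 + 4·σ_2 + 1·σ_3 = 6(Δ_2 - Δ_1) = 18
Clamped end conditions give two more equations: 2h_0·σ_0 + h_0·σ_1 = 6(Δ_0 - g'(0)) = -42 and h_2·σ_2 + 2h_2·σ_3 = 6(g'(3) - Δ_2) = -21.
Hence σ_0 = -171/5, σ_1 = 132/5, σ_2 = 3/5, σ_3 = -54/5.
On [1, 2], g(t) = -5 - 69/10·(t - 1) + 66/5·(t - 1)² - 43/10·(t - 1)³.
With (t - 1) = 1/2: g(3/2) = -91/16.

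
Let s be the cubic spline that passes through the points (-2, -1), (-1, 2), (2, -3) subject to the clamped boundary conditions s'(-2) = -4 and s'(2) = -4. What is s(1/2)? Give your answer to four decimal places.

Put σ_i = s'' at the i-th knot. Here h = (1, 3) and Δ = (3, -5/3), so the interior equations h_(i-1)·σ_(i-1) + 2(h_(i-1)+h_i)·σ_i + h_i·σ_(i+1) = 6(Δ_i − Δ_(i-1)) read
  1·σ_0 + 8·σ_1 + 3·σ_2 = 6(Δ_1 - Δ_0) = -28
Clamped end conditions give two more equations: 2h_0·σ_0 + h_0·σ_1 = 6(Δ_0 - s'(-2)) = 42 and h_1·σ_1 + 2h_1·σ_2 = 6(s'(2) - Δ_1) = -14.
Solving: σ_0 = 49/2, σ_1 = -7, σ_2 = 7/6.
On [-1, 2], s(x) = 2 + 19/4·(x + 1) - 7/2·(x + 1)² + 49/108·(x + 1)³.
With (x + 1) = 3/2: s(1/2) = 89/32.

2.7813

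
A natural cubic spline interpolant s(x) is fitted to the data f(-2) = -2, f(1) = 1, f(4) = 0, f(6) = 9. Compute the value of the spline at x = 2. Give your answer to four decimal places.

0.0130

With m_i denoting the second derivative at x_i, h_i = 3, 3, 2, and Δ_i = (y_(i+1) − y_i)/h_i = 1, -1/3, 9/2:
  3·m_0 + 12·m_1 + 3·m_2 = 6(Δ_1 - Δ_0) = -8
  3·m_1 + 10·m_2 + 2·m_3 = 6(Δ_2 - Δ_1) = 29
Natural end conditions: m_0 = m_3 = 0.
Solving: m_0 = 0, m_1 = -167/111, m_2 = 124/37, m_3 = 0.
On [1, 4], s(x) = 1 - 56/111·(x - 1) - 167/222·(x - 1)² + 539/1998·(x - 1)³.
With (x - 1) = 1: s(2) = 13/999.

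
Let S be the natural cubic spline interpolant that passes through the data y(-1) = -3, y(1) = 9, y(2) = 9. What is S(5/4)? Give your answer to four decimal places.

9.3281

Write m_i for S''(x_i). With h_i = 2, 1 and divided differences Δ_i = 6, 0, the continuity of S' gives the tridiagonal system
  2·m_0 + 6·m_1 + 1·m_2 = 6(Δ_1 - Δ_0) = -36
Natural end conditions: m_0 = m_2 = 0.
Forward elimination and back-substitution give m_0 = 0, m_1 = -6, m_2 = 0.
On [1, 2], S(x) = 9 + 2·(x - 1) - 3·(x - 1)² + 1·(x - 1)³.
With (x - 1) = 1/4: S(5/4) = 597/64.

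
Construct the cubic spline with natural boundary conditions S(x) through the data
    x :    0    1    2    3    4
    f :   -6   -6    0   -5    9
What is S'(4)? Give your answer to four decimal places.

19.9821

With M_i denoting the second derivative at x_i, h_i = 1, 1, 1, 1, and Δ_i = (y_(i+1) − y_i)/h_i = 0, 6, -5, 14:
  1·M_0 + 4·M_1 + 1·M_2 = 6(Δ_1 - Δ_0) = 36
  1·M_1 + 4·M_2 + 1·M_3 = 6(Δ_2 - Δ_1) = -66
  1·M_2 + 4·M_3 + 1·M_4 = 6(Δ_3 - Δ_2) = 114
Natural end conditions: M_0 = M_4 = 0.
Solving: M_0 = 0, M_1 = 459/28, M_2 = -207/7, M_3 = 1005/28, M_4 = 0.
On [3, 4], S'(x) = b_3 + 2c_3·(x - 3) + 3d_3·(x - 3)² with b_3 = Δ_3 - h_3(2M_3 + M_4)/6 = 57/28, c_3 = M_3/2 = 1005/56, d_3 = (M_4 - M_3)/(6h_3) = -335/56. So S'(4) = 1119/56.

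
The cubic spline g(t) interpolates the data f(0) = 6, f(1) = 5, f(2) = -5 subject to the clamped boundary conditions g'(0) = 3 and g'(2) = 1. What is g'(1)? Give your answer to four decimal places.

-9.2500

Put m_i = g'' at the i-th knot. Here h = (1, 1) and Δ = (-1, -10), so the interior equations h_(i-1)·m_(i-1) + 2(h_(i-1)+h_i)·m_i + h_i·m_(i+1) = 6(Δ_i − Δ_(i-1)) read
  1·m_0 + 4·m_1 + 1·m_2 = 6(Δ_1 - Δ_0) = -54
Clamped end conditions give two more equations: 2h_0·m_0 + h_0·m_1 = 6(Δ_0 - g'(0)) = -24 and h_1·m_1 + 2h_1·m_2 = 6(g'(2) - Δ_1) = 66.
Solving: m_0 = 1/2, m_1 = -25, m_2 = 91/2.
On [1, 2], g'(t) = b_1 + 2c_1·(t - 1) + 3d_1·(t - 1)² with b_1 = Δ_1 - h_1(2m_1 + m_2)/6 = -37/4, c_1 = m_1/2 = -25/2, d_1 = (m_2 - m_1)/(6h_1) = 47/4. So g'(1) = -37/4.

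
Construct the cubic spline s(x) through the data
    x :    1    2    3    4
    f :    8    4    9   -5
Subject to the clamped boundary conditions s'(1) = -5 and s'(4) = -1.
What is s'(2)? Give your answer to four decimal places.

Write M_i for s''(x_i). With h_i = 1, 1, 1 and divided differences Δ_i = -4, 5, -14, the continuity of s' gives the tridiagonal system
  1·M_0 + 4·M_1 + 1·M_2 = 6(Δ_1 - Δ_0) = 54
  1·M_1 + 4·M_2 + 1·M_3 = 6(Δ_2 - Δ_1) = -114
Clamped end conditions give two more equations: 2h_0·M_0 + h_0·M_1 = 6(Δ_0 - s'(1)) = 6 and h_2·M_2 + 2h_2·M_3 = 6(s'(4) - Δ_2) = 78.
Solving: M_0 = -176/15, M_1 = 442/15, M_2 = -782/15, M_3 = 976/15.
On [2, 3], s'(x) = b_1 + 2c_1·(x - 2) + 3d_1·(x - 2)² with b_1 = Δ_1 - h_1(2M_1 + M_2)/6 = 58/15, c_1 = M_1/2 = 221/15, d_1 = (M_2 - M_1)/(6h_1) = -68/5. So s'(2) = 58/15.

3.8667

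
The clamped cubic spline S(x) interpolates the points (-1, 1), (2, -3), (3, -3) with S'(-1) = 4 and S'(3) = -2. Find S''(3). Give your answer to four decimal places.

With σ_i denoting the second derivative at x_i, h_i = 3, 1, and Δ_i = (y_(i+1) − y_i)/h_i = -4/3, 0:
  3·σ_0 + 8·σ_1 + 1·σ_2 = 6(Δ_1 - Δ_0) = 8
Clamped end conditions give two more equations: 2h_0·σ_0 + h_0·σ_1 = 6(Δ_0 - S'(-1)) = -32 and h_1·σ_1 + 2h_1·σ_2 = 6(S'(3) - Δ_1) = -12.
Solving the tridiagonal system: σ_0 = -47/6, σ_1 = 5, σ_2 = -17/2.

-8.5000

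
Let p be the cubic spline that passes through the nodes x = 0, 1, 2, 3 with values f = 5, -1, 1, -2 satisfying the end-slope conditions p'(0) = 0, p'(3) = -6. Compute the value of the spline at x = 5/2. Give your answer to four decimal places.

Let σ_i = p''(x_i). Step sizes h_i = 1, 1, 1; slopes of the chords Δ_i = (y_(i+1) - y_i)/h_i = -6, 2, -3.
  1·σ_0 + 4·σ_1 + 1·σ_2 = 6(Δ_1 - Δ_0) = 48
  1·σ_1 + 4·σ_2 + 1·σ_3 = 6(Δ_2 - Δ_1) = -30
Clamped end conditions give two more equations: 2h_0·σ_0 + h_0·σ_1 = 6(Δ_0 - p'(0)) = -36 and h_2·σ_2 + 2h_2·σ_3 = 6(p'(3) - Δ_2) = -18.
Hence σ_0 = -146/5, σ_1 = 112/5, σ_2 = -62/5, σ_3 = -14/5.
On [2, 3], p(x) = 1 + 8/5·(x - 2) - 31/5·(x - 2)² + 8/5·(x - 2)³.
With (x - 2) = 1/2: p(5/2) = 9/20.

0.4500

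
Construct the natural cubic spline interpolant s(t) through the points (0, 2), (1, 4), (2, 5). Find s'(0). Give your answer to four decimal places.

Write σ_i for s''(x_i). With h_i = 1, 1 and divided differences Δ_i = 2, 1, the continuity of s' gives the tridiagonal system
  1·σ_0 + 4·σ_1 + 1·σ_2 = 6(Δ_1 - Δ_0) = -6
Natural end conditions: σ_0 = σ_2 = 0.
Forward elimination and back-substitution give σ_0 = 0, σ_1 = -3/2, σ_2 = 0.
On [0, 1], s'(t) = b_0 + 2c_0·t + 3d_0·t² with b_0 = Δ_0 - h_0(2σ_0 + σ_1)/6 = 9/4, c_0 = σ_0/2 = 0, d_0 = (σ_1 - σ_0)/(6h_0) = -1/4. So s'(0) = 9/4.

2.2500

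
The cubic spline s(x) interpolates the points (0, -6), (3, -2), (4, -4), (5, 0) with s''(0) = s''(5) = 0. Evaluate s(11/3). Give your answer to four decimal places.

Write M_i for s''(x_i). With h_i = 3, 1, 1 and divided differences Δ_i = 4/3, -2, 4, the continuity of s' gives the tridiagonal system
  3·M_0 + 8·M_1 + 1·M_2 = 6(Δ_1 - Δ_0) = -20
  1·M_1 + 4·M_2 + 1·M_3 = 6(Δ_2 - Δ_1) = 36
Natural end conditions: M_0 = M_3 = 0.
Solving the tridiagonal system: M_0 = 0, M_1 = -116/31, M_2 = 308/31, M_3 = 0.
On [3, 4], s(x) = -2 - 224/93·(x - 3) - 58/31·(x - 3)² + 212/93·(x - 3)³.
With (x - 3) = 2/3: s(11/3) = -9446/2511.

-3.7618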